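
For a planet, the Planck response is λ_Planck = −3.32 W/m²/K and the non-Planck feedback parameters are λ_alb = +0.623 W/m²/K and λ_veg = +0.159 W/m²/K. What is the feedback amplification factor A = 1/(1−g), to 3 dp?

1.308

Convert to gains: g_alb = 0.623/3.32 = 0.1877; g_veg = 0.159/3.32 = 0.04789.
Total gain g = 0.23559.
A = 1/(1 − 0.23559) = 1.308.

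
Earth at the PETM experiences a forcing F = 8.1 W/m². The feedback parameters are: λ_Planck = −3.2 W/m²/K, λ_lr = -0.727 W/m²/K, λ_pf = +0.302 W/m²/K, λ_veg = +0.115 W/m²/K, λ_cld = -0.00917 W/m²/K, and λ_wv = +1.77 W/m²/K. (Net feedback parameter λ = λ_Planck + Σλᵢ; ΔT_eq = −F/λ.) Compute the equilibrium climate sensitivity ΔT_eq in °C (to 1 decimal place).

4.6 °C

Net feedback parameter λ = (−3.2) + (-0.727) + (+0.302) + (+0.115) + (-0.00917) + (+1.77) = -1.74917 W/m²/K.
ΔT = −F/λ = −8.1/(-1.74917) = 4.6 °C.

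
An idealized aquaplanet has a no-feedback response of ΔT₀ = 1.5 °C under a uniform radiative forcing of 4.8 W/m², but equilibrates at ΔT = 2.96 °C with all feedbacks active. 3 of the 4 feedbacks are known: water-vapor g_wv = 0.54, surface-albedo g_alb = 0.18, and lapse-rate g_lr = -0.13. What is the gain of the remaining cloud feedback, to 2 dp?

Amplification A = ΔT/ΔT₀ = 2.96/1.5 = 1.973.
Total gain g = 1 − 1/A = 1 − 1/1.973 = 0.4932.
Known gains sum to 0.54 + 0.18 − 0.13 = 0.59.
g_cld = 0.4932 − 0.59 = -0.10.

-0.10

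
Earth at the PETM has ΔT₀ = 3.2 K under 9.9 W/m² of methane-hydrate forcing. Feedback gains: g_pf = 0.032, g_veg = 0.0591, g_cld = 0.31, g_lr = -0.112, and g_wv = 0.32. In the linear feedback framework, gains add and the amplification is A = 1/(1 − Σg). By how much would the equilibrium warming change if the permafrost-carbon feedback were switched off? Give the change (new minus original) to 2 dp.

Original: g = 0.6091, ΔT = 3.2/(1−0.6091) = 8.1862 K.
Without permafrost-carbon: g' = 0.5771, ΔT' = 3.2/(1−0.5771) = 7.5668 K.
Change = 7.5668 − 8.1862 = -0.62 K.

-0.62 K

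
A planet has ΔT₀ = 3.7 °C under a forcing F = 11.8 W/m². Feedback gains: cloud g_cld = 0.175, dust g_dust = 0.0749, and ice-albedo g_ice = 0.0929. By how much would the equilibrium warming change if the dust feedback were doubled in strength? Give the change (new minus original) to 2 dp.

Original: g = 0.3428, ΔT = 3.7/(1−0.3428) = 5.6299 °C.
With doubled dust: g' = 0.4177, ΔT' = 3.7/(1−0.4177) = 6.3541 °C.
Change = 6.3541 − 5.6299 = 0.72 °C.

0.72 °C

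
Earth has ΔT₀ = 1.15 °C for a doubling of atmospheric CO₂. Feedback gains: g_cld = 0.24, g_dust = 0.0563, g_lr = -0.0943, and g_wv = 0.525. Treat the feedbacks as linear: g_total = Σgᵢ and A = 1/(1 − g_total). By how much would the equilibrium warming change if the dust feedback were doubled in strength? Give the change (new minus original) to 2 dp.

Original: g = 0.727, ΔT = 1.15/(1−0.727) = 4.2125 °C.
With doubled dust: g' = 0.7833, ΔT' = 1.15/(1−0.7833) = 5.3069 °C.
Change = 5.3069 − 4.2125 = 1.09 °C.

1.09 °C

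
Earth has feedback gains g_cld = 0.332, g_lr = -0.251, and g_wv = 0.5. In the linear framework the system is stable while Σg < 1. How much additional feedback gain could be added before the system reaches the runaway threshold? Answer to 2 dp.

0.42

Current total gain = 0.332 − 0.251 + 0.5 = 0.581.
Margin to runaway = 1 − 0.581 = 0.42.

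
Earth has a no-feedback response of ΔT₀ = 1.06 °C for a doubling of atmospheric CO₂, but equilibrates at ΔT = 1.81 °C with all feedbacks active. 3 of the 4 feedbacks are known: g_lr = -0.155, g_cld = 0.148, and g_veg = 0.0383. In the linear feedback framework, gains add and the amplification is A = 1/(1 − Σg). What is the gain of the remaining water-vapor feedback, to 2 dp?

Amplification A = ΔT/ΔT₀ = 1.81/1.06 = 1.708.
Total gain g = 1 − 1/A = 1 − 1/1.708 = 0.4145.
Known gains sum to -0.155 + 0.148 + 0.0383 = 0.0313.
g_wv = 0.4145 − 0.0313 = 0.38.

0.38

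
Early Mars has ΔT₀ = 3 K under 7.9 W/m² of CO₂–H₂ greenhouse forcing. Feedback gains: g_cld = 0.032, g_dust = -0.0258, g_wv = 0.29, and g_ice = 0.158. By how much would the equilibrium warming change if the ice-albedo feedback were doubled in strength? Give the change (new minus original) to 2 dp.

2.24 K

Original: g = 0.4542, ΔT = 3/(1−0.4542) = 5.4965 K.
With doubled ice-albedo: g' = 0.6122, ΔT' = 3/(1−0.6122) = 7.7359 K.
Change = 7.7359 − 5.4965 = 2.24 K.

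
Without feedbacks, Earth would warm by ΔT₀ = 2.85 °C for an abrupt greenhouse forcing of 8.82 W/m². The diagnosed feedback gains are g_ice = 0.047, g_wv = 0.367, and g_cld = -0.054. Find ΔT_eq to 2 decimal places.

4.45 °C

Total gain g = 0.047 + 0.367 − 0.054 = 0.36.
Amplification A = 1/(1 − 0.36) = 1.562.
ΔT = 2.85 × 1.562 = 4.45 °C.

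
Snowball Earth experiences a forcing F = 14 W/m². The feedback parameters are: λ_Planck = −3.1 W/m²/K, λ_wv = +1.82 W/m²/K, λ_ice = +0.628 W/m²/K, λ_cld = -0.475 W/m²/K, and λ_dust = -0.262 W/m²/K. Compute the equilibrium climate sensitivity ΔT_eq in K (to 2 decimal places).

10.08 K

Net feedback parameter λ = (−3.1) + (+1.82) + (+0.628) + (-0.475) + (-0.262) = -1.389 W/m²/K.
ΔT = −F/λ = −14/(-1.389) = 10.08 K.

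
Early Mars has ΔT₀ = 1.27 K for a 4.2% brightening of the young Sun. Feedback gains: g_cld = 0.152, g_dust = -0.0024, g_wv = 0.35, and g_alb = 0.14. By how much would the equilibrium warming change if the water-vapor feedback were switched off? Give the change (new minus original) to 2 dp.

Original: g = 0.6396, ΔT = 1.27/(1−0.6396) = 3.5239 K.
Without water-vapor: g' = 0.2896, ΔT' = 1.27/(1−0.2896) = 1.7877 K.
Change = 1.7877 − 3.5239 = -1.74 K.

-1.74 K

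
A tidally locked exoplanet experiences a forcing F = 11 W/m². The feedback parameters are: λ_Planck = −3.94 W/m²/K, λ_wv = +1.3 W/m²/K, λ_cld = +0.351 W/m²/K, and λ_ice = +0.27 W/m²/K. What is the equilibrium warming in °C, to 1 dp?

5.4 °C

Net feedback parameter λ = (−3.94) + (+1.3) + (+0.351) + (+0.27) = -2.019 W/m²/K.
ΔT = −F/λ = −11/(-2.019) = 5.4 °C.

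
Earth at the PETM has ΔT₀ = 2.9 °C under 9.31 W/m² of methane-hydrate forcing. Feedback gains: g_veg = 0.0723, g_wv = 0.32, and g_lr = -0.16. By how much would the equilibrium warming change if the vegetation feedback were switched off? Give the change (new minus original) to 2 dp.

Original: g = 0.2323, ΔT = 2.9/(1−0.2323) = 3.7775 °C.
Without vegetation: g' = 0.16, ΔT' = 2.9/(1−0.16) = 3.4524 °C.
Change = 3.4524 − 3.7775 = -0.33 °C.

-0.33 °C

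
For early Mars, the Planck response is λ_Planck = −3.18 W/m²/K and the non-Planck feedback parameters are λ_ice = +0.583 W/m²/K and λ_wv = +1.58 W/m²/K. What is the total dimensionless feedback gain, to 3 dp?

0.680

Convert to gains: g_ice = 0.583/3.18 = 0.1833; g_wv = 1.58/3.18 = 0.4969.
Total gain g = 0.6802.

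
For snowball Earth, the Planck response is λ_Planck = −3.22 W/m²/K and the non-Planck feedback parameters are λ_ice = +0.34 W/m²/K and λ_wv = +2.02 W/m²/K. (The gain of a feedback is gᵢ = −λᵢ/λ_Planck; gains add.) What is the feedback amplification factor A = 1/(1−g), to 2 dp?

3.74

Convert to gains: g_ice = 0.34/3.22 = 0.1056; g_wv = 2.02/3.22 = 0.6273.
Total gain g = 0.7329.
A = 1/(1 − 0.7329) = 3.74.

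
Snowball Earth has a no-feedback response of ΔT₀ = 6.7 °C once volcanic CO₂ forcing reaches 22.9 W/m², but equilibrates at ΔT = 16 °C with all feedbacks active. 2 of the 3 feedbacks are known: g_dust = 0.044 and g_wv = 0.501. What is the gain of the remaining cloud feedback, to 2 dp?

Amplification A = ΔT/ΔT₀ = 16/6.7 = 2.388.
Total gain g = 1 − 1/A = 1 − 1/2.388 = 0.5812.
Known gains sum to 0.044 + 0.501 = 0.545.
g_cld = 0.5812 − 0.545 = 0.04.

0.04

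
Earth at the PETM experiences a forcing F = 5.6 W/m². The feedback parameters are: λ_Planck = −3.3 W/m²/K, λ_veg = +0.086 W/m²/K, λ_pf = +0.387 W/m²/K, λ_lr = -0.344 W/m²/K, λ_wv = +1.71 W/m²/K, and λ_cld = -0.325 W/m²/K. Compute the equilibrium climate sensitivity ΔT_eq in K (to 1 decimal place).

Net feedback parameter λ = (−3.3) + (+0.086) + (+0.387) + (-0.344) + (+1.71) + (-0.325) = -1.786 W/m²/K.
ΔT = −F/λ = −5.6/(-1.786) = 3.1 K.

3.1 K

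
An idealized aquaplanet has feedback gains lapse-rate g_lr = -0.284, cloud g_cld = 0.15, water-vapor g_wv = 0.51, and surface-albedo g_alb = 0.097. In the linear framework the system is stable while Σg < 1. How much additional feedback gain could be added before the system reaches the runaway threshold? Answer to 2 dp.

Current total gain = -0.284 + 0.15 + 0.51 + 0.097 = 0.473.
Margin to runaway = 1 − 0.473 = 0.53.

0.53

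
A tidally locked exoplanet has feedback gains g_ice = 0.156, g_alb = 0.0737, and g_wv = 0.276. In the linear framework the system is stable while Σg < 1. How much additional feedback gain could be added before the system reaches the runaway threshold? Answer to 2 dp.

0.49

Current total gain = 0.156 + 0.0737 + 0.276 = 0.5057.
Margin to runaway = 1 − 0.5057 = 0.49.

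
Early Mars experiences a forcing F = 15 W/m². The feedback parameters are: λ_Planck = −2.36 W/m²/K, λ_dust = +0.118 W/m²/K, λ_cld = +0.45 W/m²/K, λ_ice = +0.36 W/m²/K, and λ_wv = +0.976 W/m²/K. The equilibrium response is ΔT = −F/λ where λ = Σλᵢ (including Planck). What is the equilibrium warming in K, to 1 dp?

Net feedback parameter λ = (−2.36) + (+0.118) + (+0.45) + (+0.36) + (+0.976) = -0.456 W/m²/K.
ΔT = −F/λ = −15/(-0.456) = 32.9 K.

32.9 K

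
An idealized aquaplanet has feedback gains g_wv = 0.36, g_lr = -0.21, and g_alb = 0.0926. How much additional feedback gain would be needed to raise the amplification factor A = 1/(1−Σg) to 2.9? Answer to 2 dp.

0.41

Current total gain = 0.2426.
Target gain for A = 2.9: g* = 1 − 1/2.9 = 0.6552.
Additional gain needed = 0.6552 − 0.2426 = 0.41.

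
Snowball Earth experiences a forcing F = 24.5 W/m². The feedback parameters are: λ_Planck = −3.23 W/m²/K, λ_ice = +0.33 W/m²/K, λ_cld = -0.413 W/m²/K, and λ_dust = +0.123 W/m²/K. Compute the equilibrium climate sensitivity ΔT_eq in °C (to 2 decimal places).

Net feedback parameter λ = (−3.23) + (+0.33) + (-0.413) + (+0.123) = -3.19 W/m²/K.
ΔT = −F/λ = −24.5/(-3.19) = 7.68 °C.

7.68 °C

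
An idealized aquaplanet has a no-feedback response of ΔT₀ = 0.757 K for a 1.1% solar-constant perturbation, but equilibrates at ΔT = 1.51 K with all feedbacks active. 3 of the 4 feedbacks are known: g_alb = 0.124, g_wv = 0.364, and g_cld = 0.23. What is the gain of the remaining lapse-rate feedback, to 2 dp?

Amplification A = ΔT/ΔT₀ = 1.51/0.757 = 1.995.
Total gain g = 1 − 1/A = 1 − 1/1.995 = 0.4987.
Known gains sum to 0.124 + 0.364 + 0.23 = 0.718.
g_lr = 0.4987 − 0.718 = -0.22.

-0.22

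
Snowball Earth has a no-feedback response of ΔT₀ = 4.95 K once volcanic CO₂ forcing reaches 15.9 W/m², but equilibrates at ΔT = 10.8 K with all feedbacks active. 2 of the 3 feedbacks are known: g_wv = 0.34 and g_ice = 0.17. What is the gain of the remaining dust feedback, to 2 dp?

Amplification A = ΔT/ΔT₀ = 10.8/4.95 = 2.182.
Total gain g = 1 − 1/A = 1 − 1/2.182 = 0.5417.
Known gains sum to 0.34 + 0.17 = 0.51.
g_dust = 0.5417 − 0.51 = 0.03.

0.03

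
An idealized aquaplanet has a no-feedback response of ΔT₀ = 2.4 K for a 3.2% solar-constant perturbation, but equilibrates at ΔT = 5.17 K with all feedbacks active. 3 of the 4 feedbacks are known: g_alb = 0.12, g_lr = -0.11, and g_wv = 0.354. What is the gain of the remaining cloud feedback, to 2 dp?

0.17

Amplification A = ΔT/ΔT₀ = 5.17/2.4 = 2.154.
Total gain g = 1 − 1/A = 1 − 1/2.154 = 0.5357.
Known gains sum to 0.12 − 0.11 + 0.354 = 0.364.
g_cld = 0.5357 − 0.364 = 0.17.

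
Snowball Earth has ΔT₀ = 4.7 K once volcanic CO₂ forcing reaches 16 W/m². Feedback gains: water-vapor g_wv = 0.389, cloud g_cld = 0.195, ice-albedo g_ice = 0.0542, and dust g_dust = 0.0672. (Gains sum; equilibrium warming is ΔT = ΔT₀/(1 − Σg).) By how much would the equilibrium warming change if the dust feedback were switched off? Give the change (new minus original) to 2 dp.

Original: g = 0.7054, ΔT = 4.7/(1−0.7054) = 15.9538 K.
Without dust: g' = 0.6382, ΔT' = 4.7/(1−0.6382) = 12.9906 K.
Change = 12.9906 − 15.9538 = -2.96 K.

-2.96 K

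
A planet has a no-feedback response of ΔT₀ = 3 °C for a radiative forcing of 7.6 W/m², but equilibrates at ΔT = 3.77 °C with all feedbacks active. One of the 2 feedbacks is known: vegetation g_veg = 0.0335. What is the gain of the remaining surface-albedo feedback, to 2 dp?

0.17

Amplification A = ΔT/ΔT₀ = 3.77/3 = 1.257.
Total gain g = 1 − 1/A = 1 − 1/1.257 = 0.2045.
The known gain is 0.0335.
g_alb = 0.2045 − 0.0335 = 0.17.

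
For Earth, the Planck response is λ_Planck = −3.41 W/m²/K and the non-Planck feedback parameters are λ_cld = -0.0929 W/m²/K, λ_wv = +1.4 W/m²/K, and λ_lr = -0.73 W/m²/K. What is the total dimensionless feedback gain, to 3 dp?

0.169

Convert to gains: g_cld = -0.0929/3.41 = -0.02724; g_wv = 1.4/3.41 = 0.4106; g_lr = -0.73/3.41 = -0.2141.
Total gain g = 0.16926.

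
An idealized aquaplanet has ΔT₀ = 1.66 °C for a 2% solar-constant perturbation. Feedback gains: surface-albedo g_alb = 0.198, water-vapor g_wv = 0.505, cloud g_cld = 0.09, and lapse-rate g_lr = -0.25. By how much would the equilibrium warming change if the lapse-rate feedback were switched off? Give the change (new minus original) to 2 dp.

Original: g = 0.543, ΔT = 1.66/(1−0.543) = 3.6324 °C.
Without lapse-rate: g' = 0.793, ΔT' = 1.66/(1−0.793) = 8.0193 °C.
Change = 8.0193 − 3.6324 = 4.39 °C.

4.39 °C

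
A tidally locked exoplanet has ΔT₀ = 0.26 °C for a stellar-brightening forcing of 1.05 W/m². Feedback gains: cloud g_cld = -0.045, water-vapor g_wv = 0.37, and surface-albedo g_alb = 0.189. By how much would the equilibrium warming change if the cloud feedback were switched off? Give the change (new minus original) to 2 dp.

0.05 °C

Original: g = 0.514, ΔT = 0.26/(1−0.514) = 0.5350 °C.
Without cloud: g' = 0.559, ΔT' = 0.26/(1−0.559) = 0.5896 °C.
Change = 0.5896 − 0.5350 = 0.05 °C.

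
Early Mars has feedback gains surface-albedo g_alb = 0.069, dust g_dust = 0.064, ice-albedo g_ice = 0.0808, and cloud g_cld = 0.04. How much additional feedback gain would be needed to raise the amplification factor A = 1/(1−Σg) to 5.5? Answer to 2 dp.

Current total gain = 0.2538.
Target gain for A = 5.5: g* = 1 − 1/5.5 = 0.8182.
Additional gain needed = 0.8182 − 0.2538 = 0.56.

0.56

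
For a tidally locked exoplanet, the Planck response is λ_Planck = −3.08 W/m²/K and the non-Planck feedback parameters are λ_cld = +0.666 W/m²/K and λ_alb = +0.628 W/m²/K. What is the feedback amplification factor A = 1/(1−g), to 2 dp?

Convert to gains: g_cld = 0.666/3.08 = 0.2162; g_alb = 0.628/3.08 = 0.2039.
Total gain g = 0.4201.
A = 1/(1 − 0.4201) = 1.72.

1.72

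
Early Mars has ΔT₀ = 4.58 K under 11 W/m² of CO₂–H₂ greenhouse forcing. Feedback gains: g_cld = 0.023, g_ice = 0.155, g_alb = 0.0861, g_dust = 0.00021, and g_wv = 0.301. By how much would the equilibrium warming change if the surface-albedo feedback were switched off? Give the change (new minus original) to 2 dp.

-1.74 K

Original: g = 0.56531, ΔT = 4.58/(1−0.56531) = 10.5362 K.
Without surface-albedo: g' = 0.47921, ΔT' = 4.58/(1−0.47921) = 8.7943 K.
Change = 8.7943 − 10.5362 = -1.74 K.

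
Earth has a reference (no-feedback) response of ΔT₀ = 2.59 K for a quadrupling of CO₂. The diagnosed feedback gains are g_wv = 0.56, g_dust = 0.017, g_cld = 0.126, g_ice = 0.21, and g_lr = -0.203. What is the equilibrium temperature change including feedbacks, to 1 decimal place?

8.9 K

Total gain g = 0.56 + 0.017 + 0.126 + 0.21 − 0.203 = 0.71.
Amplification A = 1/(1 − 0.71) = 3.448.
ΔT = 2.59 × 3.448 = 8.9 K.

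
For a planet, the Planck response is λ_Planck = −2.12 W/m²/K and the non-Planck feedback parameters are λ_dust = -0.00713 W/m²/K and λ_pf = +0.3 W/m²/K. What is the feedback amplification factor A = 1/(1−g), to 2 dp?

1.16

Convert to gains: g_dust = -0.00713/2.12 = -0.003363; g_pf = 0.3/2.12 = 0.1415.
Total gain g = 0.138137.
A = 1/(1 − 0.138137) = 1.16.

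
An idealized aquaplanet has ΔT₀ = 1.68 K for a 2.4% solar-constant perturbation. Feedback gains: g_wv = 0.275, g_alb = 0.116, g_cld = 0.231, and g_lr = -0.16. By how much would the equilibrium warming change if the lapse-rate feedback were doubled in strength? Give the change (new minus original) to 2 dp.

-0.72 K

Original: g = 0.462, ΔT = 1.68/(1−0.462) = 3.1227 K.
With doubled lapse-rate: g' = 0.302, ΔT' = 1.68/(1−0.302) = 2.4069 K.
Change = 2.4069 − 3.1227 = -0.72 K.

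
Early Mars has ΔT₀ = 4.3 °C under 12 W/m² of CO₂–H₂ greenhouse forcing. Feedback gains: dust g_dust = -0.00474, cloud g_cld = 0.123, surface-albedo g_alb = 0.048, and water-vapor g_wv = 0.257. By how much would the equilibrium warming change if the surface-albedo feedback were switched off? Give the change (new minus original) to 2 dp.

-0.57 °C

Original: g = 0.42326, ΔT = 4.3/(1−0.42326) = 7.4557 °C.
Without surface-albedo: g' = 0.37526, ΔT' = 4.3/(1−0.37526) = 6.8829 °C.
Change = 6.8829 − 7.4557 = -0.57 °C.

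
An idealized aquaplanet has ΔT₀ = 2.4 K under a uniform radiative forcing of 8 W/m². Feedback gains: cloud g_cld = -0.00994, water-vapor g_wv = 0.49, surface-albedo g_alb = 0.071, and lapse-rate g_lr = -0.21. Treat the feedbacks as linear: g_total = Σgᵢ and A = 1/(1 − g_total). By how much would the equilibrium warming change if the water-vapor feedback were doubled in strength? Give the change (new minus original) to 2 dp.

10.56 K

Original: g = 0.34106, ΔT = 2.4/(1−0.34106) = 3.6422 K.
With doubled water-vapor: g' = 0.83106, ΔT' = 2.4/(1−0.83106) = 14.2062 K.
Change = 14.2062 − 3.6422 = 10.56 K.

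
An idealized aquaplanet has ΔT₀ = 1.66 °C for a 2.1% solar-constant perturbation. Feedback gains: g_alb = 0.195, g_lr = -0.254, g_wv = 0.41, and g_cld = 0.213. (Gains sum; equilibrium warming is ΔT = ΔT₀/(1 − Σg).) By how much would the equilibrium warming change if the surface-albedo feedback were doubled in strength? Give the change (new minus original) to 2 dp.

3.08 °C

Original: g = 0.564, ΔT = 1.66/(1−0.564) = 3.8073 °C.
With doubled surface-albedo: g' = 0.759, ΔT' = 1.66/(1−0.759) = 6.8880 °C.
Change = 6.8880 − 3.8073 = 3.08 °C.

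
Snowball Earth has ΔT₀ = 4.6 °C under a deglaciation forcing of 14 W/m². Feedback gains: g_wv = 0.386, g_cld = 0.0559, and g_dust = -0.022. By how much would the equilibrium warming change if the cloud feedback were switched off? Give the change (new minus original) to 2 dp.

Original: g = 0.4199, ΔT = 4.6/(1−0.4199) = 7.9297 °C.
Without cloud: g' = 0.364, ΔT' = 4.6/(1−0.364) = 7.2327 °C.
Change = 7.2327 − 7.9297 = -0.70 °C.

-0.70 °C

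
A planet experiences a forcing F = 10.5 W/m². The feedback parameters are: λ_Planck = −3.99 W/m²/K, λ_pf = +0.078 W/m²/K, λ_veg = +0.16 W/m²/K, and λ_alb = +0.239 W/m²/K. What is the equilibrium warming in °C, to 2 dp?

2.99 °C

Net feedback parameter λ = (−3.99) + (+0.078) + (+0.16) + (+0.239) = -3.513 W/m²/K.
ΔT = −F/λ = −10.5/(-3.513) = 2.99 °C.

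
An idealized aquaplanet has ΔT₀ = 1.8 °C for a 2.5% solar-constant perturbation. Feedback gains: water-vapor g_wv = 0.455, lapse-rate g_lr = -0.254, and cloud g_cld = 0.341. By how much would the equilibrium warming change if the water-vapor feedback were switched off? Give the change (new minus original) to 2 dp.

-1.96 °C

Original: g = 0.542, ΔT = 1.8/(1−0.542) = 3.9301 °C.
Without water-vapor: g' = 0.087, ΔT' = 1.8/(1−0.087) = 1.9715 °C.
Change = 1.9715 − 3.9301 = -1.96 °C.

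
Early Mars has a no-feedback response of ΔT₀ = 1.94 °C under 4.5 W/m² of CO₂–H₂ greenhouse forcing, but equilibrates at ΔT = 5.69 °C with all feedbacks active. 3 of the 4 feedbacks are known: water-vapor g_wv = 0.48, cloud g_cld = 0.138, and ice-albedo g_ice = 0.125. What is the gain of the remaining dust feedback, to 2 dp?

Amplification A = ΔT/ΔT₀ = 5.69/1.94 = 2.933.
Total gain g = 1 − 1/A = 1 − 1/2.933 = 0.6591.
Known gains sum to 0.48 + 0.138 + 0.125 = 0.743.
g_dust = 0.6591 − 0.743 = -0.08.

-0.08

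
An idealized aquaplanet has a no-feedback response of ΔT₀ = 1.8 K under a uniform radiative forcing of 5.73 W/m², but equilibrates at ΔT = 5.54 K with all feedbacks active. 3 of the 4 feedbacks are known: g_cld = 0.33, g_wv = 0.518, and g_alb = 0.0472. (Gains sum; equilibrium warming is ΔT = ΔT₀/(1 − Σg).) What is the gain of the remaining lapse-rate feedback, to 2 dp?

Amplification A = ΔT/ΔT₀ = 5.54/1.8 = 3.078.
Total gain g = 1 − 1/A = 1 − 1/3.078 = 0.6751.
Known gains sum to 0.33 + 0.518 + 0.0472 = 0.8952.
g_lr = 0.6751 − 0.8952 = -0.22.

-0.22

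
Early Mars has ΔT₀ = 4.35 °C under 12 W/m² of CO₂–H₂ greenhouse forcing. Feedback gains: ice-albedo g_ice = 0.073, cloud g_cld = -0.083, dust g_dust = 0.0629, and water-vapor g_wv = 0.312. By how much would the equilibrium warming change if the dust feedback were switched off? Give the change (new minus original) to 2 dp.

-0.62 °C

Original: g = 0.3649, ΔT = 4.35/(1−0.3649) = 6.8493 °C.
Without dust: g' = 0.302, ΔT' = 4.35/(1−0.302) = 6.2321 °C.
Change = 6.2321 − 6.8493 = -0.62 °C.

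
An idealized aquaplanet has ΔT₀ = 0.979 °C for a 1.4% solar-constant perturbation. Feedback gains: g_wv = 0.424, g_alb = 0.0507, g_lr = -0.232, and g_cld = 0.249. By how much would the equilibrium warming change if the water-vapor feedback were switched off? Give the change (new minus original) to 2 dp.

Original: g = 0.4917, ΔT = 0.979/(1−0.4917) = 1.9260 °C.
Without water-vapor: g' = 0.0677, ΔT' = 0.979/(1−0.0677) = 1.0501 °C.
Change = 1.0501 − 1.9260 = -0.88 °C.

-0.88 °C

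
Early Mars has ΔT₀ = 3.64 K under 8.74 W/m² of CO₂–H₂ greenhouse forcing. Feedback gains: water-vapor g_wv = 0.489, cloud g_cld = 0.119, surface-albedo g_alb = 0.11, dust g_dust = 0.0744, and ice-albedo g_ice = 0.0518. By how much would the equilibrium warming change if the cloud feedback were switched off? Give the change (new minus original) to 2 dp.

Original: g = 0.8442, ΔT = 3.64/(1−0.8442) = 23.3633 K.
Without cloud: g' = 0.7252, ΔT' = 3.64/(1−0.7252) = 13.2460 K.
Change = 13.2460 − 23.3633 = -10.12 K.

-10.12 K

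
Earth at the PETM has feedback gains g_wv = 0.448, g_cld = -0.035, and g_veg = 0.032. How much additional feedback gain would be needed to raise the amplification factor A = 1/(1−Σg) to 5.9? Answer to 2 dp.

0.39

Current total gain = 0.445.
Target gain for A = 5.9: g* = 1 − 1/5.9 = 0.8305.
Additional gain needed = 0.8305 − 0.445 = 0.39.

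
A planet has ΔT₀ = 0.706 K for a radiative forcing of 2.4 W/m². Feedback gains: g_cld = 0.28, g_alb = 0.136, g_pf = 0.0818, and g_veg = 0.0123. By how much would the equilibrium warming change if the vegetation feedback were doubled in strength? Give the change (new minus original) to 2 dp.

Original: g = 0.5101, ΔT = 0.706/(1−0.5101) = 1.4411 K.
With doubled vegetation: g' = 0.5224, ΔT' = 0.706/(1−0.5224) = 1.4782 K.
Change = 1.4782 − 1.4411 = 0.04 K.

0.04 K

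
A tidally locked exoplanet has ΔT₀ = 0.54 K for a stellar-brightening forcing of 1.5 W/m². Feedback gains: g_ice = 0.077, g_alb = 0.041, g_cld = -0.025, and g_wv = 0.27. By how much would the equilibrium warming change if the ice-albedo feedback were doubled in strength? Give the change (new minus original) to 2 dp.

Original: g = 0.363, ΔT = 0.54/(1−0.363) = 0.8477 K.
With doubled ice-albedo: g' = 0.44, ΔT' = 0.54/(1−0.44) = 0.9643 K.
Change = 0.9643 − 0.8477 = 0.12 K.

0.12 K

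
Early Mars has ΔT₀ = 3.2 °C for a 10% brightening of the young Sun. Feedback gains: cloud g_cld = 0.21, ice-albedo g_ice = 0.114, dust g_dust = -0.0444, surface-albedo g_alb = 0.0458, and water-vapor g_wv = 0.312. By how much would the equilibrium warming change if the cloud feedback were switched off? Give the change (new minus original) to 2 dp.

Original: g = 0.6374, ΔT = 3.2/(1−0.6374) = 8.8252 °C.
Without cloud: g' = 0.4274, ΔT' = 3.2/(1−0.4274) = 5.5885 °C.
Change = 5.5885 − 8.8252 = -3.24 °C.

-3.24 °C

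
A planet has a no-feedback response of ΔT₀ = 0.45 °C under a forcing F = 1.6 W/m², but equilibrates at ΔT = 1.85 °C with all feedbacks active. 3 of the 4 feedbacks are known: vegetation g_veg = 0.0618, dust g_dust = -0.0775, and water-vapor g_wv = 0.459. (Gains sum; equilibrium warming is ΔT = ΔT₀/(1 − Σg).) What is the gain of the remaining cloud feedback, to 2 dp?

Amplification A = ΔT/ΔT₀ = 1.85/0.45 = 4.111.
Total gain g = 1 − 1/A = 1 − 1/4.111 = 0.7568.
Known gains sum to 0.0618 − 0.0775 + 0.459 = 0.4433.
g_cld = 0.7568 − 0.4433 = 0.31.

0.31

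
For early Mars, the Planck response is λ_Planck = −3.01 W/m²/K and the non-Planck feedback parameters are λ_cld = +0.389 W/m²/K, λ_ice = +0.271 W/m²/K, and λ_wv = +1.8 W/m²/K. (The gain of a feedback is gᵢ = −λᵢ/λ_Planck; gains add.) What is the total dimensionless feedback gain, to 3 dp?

Convert to gains: g_cld = 0.389/3.01 = 0.1292; g_ice = 0.271/3.01 = 0.09003; g_wv = 1.8/3.01 = 0.598.
Total gain g = 0.81723.

0.817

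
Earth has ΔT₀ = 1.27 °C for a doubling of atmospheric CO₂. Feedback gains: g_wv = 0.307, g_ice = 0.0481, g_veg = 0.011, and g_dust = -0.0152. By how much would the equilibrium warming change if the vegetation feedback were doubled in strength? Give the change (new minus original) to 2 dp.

Original: g = 0.3509, ΔT = 1.27/(1−0.3509) = 1.9566 °C.
With doubled vegetation: g' = 0.3619, ΔT' = 1.27/(1−0.3619) = 1.9903 °C.
Change = 1.9903 − 1.9566 = 0.03 °C.

0.03 °C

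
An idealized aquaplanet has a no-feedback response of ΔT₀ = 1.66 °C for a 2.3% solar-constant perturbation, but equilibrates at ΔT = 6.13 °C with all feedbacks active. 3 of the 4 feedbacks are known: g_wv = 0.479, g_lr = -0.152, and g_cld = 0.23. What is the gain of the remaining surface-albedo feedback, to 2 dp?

0.17

Amplification A = ΔT/ΔT₀ = 6.13/1.66 = 3.693.
Total gain g = 1 − 1/A = 1 − 1/3.693 = 0.7292.
Known gains sum to 0.479 − 0.152 + 0.23 = 0.557.
g_alb = 0.7292 − 0.557 = 0.17.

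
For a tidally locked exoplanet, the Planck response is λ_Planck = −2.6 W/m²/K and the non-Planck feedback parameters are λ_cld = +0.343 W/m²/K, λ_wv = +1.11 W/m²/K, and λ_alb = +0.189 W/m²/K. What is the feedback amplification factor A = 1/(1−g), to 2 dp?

Convert to gains: g_cld = 0.343/2.6 = 0.1319; g_wv = 1.11/2.6 = 0.4269; g_alb = 0.189/2.6 = 0.07269.
Total gain g = 0.63149.
A = 1/(1 − 0.63149) = 2.71.

2.71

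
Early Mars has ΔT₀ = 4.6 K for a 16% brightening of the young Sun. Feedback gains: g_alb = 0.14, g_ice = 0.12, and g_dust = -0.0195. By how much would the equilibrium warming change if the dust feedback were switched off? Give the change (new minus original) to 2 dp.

0.16 K

Original: g = 0.2405, ΔT = 4.6/(1−0.2405) = 6.0566 K.
Without dust: g' = 0.26, ΔT' = 4.6/(1−0.26) = 6.2162 K.
Change = 6.2162 − 6.0566 = 0.16 K.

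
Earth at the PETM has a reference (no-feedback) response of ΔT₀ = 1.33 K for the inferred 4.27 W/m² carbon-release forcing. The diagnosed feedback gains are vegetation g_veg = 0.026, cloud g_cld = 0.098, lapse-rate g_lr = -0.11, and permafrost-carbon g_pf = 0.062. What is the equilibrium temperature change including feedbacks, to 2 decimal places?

Total gain g = 0.026 + 0.098 − 0.11 + 0.062 = 0.076.
Amplification A = 1/(1 − 0.076) = 1.082.
ΔT = 1.33 × 1.082 = 1.44 K.

1.44 K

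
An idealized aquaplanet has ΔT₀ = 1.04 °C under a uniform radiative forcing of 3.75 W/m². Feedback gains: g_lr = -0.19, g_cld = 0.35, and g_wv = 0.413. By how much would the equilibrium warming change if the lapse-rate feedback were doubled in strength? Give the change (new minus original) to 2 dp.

Original: g = 0.573, ΔT = 1.04/(1−0.573) = 2.4356 °C.
With doubled lapse-rate: g' = 0.383, ΔT' = 1.04/(1−0.383) = 1.6856 °C.
Change = 1.6856 − 2.4356 = -0.75 °C.

-0.75 °C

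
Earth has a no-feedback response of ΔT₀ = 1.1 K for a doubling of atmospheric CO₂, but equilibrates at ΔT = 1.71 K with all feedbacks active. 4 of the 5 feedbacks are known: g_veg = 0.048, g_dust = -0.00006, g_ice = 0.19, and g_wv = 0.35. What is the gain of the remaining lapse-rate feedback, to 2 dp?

Amplification A = ΔT/ΔT₀ = 1.71/1.1 = 1.555.
Total gain g = 1 − 1/A = 1 − 1/1.555 = 0.3569.
Known gains sum to 0.048 − 0.00006 + 0.19 + 0.35 = 0.58794.
g_lr = 0.3569 − 0.58794 = -0.23.

-0.23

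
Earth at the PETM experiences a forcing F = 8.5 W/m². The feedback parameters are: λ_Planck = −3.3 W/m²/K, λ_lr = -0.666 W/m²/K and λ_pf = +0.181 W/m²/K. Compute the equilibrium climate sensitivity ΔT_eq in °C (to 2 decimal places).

Net feedback parameter λ = (−3.3) + (-0.666) + (+0.181) = -3.785 W/m²/K.
ΔT = −F/λ = −8.5/(-3.785) = 2.25 °C.

2.25 °C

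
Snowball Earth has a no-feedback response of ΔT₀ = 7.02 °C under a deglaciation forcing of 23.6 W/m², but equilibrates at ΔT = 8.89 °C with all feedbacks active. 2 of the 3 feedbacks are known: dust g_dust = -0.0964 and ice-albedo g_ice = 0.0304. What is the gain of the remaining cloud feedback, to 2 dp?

Amplification A = ΔT/ΔT₀ = 8.89/7.02 = 1.266.
Total gain g = 1 − 1/A = 1 − 1/1.266 = 0.2101.
Known gains sum to -0.0964 + 0.0304 = -0.066.
g_cld = 0.2101 + 0.066 = 0.28.

0.28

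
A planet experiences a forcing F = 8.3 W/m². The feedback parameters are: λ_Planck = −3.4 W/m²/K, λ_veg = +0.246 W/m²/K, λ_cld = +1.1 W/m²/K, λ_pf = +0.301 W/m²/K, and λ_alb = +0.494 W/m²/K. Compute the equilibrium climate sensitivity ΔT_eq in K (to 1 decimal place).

Net feedback parameter λ = (−3.4) + (+0.246) + (+1.1) + (+0.301) + (+0.494) = -1.259 W/m²/K.
ΔT = −F/λ = −8.3/(-1.259) = 6.6 K.

6.6 K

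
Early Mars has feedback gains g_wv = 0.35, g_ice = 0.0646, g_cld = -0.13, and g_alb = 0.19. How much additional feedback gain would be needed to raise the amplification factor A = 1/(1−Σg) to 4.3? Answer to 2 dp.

Current total gain = 0.4746.
Target gain for A = 4.3: g* = 1 − 1/4.3 = 0.7674.
Additional gain needed = 0.7674 − 0.4746 = 0.29.

0.29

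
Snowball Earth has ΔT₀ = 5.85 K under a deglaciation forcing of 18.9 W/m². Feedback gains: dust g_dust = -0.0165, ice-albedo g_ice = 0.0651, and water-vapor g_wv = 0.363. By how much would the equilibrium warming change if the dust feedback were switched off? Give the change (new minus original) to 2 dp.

Original: g = 0.4116, ΔT = 5.85/(1−0.4116) = 9.9422 K.
Without dust: g' = 0.4281, ΔT' = 5.85/(1−0.4281) = 10.2291 K.
Change = 10.2291 − 9.9422 = 0.29 K.

0.29 K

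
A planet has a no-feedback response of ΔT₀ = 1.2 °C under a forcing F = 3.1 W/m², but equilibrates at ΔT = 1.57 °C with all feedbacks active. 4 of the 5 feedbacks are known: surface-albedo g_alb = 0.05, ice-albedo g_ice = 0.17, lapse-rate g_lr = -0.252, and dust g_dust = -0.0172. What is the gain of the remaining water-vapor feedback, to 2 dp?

Amplification A = ΔT/ΔT₀ = 1.57/1.2 = 1.308.
Total gain g = 1 − 1/A = 1 − 1/1.308 = 0.2355.
Known gains sum to 0.05 + 0.17 − 0.252 − 0.0172 = -0.0492.
g_wv = 0.2355 + 0.0492 = 0.28.

0.28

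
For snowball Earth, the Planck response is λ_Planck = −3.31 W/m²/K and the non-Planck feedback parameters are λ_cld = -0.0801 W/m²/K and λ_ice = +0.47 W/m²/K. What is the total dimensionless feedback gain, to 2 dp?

0.12

Convert to gains: g_cld = -0.0801/3.31 = -0.0242; g_ice = 0.47/3.31 = 0.142.
Total gain g = 0.1178.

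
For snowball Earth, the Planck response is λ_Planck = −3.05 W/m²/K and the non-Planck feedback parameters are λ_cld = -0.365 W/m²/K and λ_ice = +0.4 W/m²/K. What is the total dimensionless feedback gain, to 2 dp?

Convert to gains: g_cld = -0.365/3.05 = -0.1197; g_ice = 0.4/3.05 = 0.1311.
Total gain g = 0.0114.

0.01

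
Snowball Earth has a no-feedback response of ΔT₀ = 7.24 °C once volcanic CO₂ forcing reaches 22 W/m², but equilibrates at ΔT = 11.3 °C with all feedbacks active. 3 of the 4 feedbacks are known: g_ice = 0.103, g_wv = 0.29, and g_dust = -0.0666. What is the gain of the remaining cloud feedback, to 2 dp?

Amplification A = ΔT/ΔT₀ = 11.3/7.24 = 1.561.
Total gain g = 1 − 1/A = 1 − 1/1.561 = 0.3594.
Known gains sum to 0.103 + 0.29 − 0.0666 = 0.3264.
g_cld = 0.3594 − 0.3264 = 0.03.

0.03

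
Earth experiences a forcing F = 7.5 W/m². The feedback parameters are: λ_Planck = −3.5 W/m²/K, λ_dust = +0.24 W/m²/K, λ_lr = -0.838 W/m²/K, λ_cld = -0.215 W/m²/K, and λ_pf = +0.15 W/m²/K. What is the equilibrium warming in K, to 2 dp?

1.80 K

Net feedback parameter λ = (−3.5) + (+0.24) + (-0.838) + (-0.215) + (+0.15) = -4.163 W/m²/K.
ΔT = −F/λ = −7.5/(-4.163) = 1.80 K.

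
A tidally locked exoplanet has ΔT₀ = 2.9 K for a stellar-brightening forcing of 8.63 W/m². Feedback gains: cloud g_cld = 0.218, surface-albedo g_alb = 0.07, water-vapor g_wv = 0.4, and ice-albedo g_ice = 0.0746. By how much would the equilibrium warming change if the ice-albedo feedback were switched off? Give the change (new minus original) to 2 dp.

Original: g = 0.7626, ΔT = 2.9/(1−0.7626) = 12.2157 K.
Without ice-albedo: g' = 0.688, ΔT' = 2.9/(1−0.688) = 9.2949 K.
Change = 9.2949 − 12.2157 = -2.92 K.

-2.92 K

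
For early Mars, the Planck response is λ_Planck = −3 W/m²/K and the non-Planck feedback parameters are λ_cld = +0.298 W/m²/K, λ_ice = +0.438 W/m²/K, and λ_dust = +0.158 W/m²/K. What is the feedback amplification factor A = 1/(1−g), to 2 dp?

1.42

Convert to gains: g_cld = 0.298/3 = 0.09933; g_ice = 0.438/3 = 0.146; g_dust = 0.158/3 = 0.05267.
Total gain g = 0.298.
A = 1/(1 − 0.298) = 1.42.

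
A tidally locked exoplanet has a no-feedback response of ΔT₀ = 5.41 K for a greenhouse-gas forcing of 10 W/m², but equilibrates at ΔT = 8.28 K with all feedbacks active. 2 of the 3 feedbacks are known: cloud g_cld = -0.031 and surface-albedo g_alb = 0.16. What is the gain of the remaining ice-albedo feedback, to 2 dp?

Amplification A = ΔT/ΔT₀ = 8.28/5.41 = 1.53.
Total gain g = 1 − 1/A = 1 − 1/1.53 = 0.3464.
Known gains sum to -0.031 + 0.16 = 0.129.
g_ice = 0.3464 − 0.129 = 0.22.

0.22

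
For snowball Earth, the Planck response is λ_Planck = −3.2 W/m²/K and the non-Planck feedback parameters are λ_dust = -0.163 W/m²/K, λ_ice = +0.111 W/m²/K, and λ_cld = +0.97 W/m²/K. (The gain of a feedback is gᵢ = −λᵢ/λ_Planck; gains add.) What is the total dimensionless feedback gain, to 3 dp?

Convert to gains: g_dust = -0.163/3.2 = -0.05094; g_ice = 0.111/3.2 = 0.03469; g_cld = 0.97/3.2 = 0.3031.
Total gain g = 0.28685.

0.287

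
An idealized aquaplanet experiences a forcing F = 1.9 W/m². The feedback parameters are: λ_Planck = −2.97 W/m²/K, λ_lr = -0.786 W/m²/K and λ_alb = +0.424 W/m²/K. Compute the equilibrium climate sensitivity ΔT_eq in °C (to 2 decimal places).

0.57 °C

Net feedback parameter λ = (−2.97) + (-0.786) + (+0.424) = -3.332 W/m²/K.
ΔT = −F/λ = −1.9/(-3.332) = 0.57 °C.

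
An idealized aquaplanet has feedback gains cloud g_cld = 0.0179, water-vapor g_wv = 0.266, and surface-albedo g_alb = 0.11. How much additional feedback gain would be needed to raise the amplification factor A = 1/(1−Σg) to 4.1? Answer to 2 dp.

0.36

Current total gain = 0.3939.
Target gain for A = 4.1: g* = 1 − 1/4.1 = 0.7561.
Additional gain needed = 0.7561 − 0.3939 = 0.36.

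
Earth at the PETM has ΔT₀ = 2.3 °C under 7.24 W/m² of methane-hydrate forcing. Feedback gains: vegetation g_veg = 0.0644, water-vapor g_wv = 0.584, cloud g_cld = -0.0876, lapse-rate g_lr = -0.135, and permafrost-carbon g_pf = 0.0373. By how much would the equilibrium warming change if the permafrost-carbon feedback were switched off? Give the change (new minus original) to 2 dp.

Original: g = 0.4631, ΔT = 2.3/(1−0.4631) = 4.2839 °C.
Without permafrost-carbon: g' = 0.4258, ΔT' = 2.3/(1−0.4258) = 4.0056 °C.
Change = 4.0056 − 4.2839 = -0.28 °C.

-0.28 °C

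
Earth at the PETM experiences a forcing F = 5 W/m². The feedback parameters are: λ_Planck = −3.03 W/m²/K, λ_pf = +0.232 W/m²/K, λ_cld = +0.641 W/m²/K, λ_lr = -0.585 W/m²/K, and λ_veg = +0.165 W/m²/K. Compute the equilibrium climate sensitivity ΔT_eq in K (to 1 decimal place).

Net feedback parameter λ = (−3.03) + (+0.232) + (+0.641) + (-0.585) + (+0.165) = -2.577 W/m²/K.
ΔT = −F/λ = −5/(-2.577) = 1.9 K.

1.9 K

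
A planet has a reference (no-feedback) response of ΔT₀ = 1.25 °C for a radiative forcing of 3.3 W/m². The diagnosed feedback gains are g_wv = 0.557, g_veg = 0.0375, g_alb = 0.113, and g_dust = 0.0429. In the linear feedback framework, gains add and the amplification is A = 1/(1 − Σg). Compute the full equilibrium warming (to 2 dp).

5.01 °C

Total gain g = 0.557 + 0.0375 + 0.113 + 0.0429 = 0.7504.
Amplification A = 1/(1 − 0.7504) = 4.006.
ΔT = 1.25 × 4.006 = 5.01 °C.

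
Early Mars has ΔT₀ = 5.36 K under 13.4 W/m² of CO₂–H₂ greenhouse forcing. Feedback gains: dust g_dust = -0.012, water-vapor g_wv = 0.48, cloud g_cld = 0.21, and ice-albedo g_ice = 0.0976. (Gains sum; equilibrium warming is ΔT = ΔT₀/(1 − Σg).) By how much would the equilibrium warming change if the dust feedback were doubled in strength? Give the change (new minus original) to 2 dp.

-1.21 K

Original: g = 0.7756, ΔT = 5.36/(1−0.7756) = 23.8859 K.
With doubled dust: g' = 0.7636, ΔT' = 5.36/(1−0.7636) = 22.6734 K.
Change = 22.6734 − 23.8859 = -1.21 K.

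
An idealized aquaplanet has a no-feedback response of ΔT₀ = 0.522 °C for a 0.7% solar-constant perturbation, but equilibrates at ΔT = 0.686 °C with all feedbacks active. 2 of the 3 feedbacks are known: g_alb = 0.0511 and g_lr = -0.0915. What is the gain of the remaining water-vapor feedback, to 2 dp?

Amplification A = ΔT/ΔT₀ = 0.686/0.522 = 1.314.
Total gain g = 1 − 1/A = 1 − 1/1.314 = 0.239.
Known gains sum to 0.0511 − 0.0915 = -0.0404.
g_wv = 0.239 + 0.0404 = 0.28.

0.28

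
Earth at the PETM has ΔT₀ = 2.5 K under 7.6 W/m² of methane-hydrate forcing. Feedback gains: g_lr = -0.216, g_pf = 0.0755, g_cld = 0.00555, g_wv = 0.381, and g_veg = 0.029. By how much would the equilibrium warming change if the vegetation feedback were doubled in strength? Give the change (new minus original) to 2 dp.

0.14 K

Original: g = 0.27505, ΔT = 2.5/(1−0.27505) = 3.4485 K.
With doubled vegetation: g' = 0.30405, ΔT' = 2.5/(1−0.30405) = 3.5922 K.
Change = 3.5922 − 3.4485 = 0.14 K.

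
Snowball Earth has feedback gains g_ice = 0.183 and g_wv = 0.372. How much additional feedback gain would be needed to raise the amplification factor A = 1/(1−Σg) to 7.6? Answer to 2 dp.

0.31

Current total gain = 0.555.
Target gain for A = 7.6: g* = 1 − 1/7.6 = 0.8684.
Additional gain needed = 0.8684 − 0.555 = 0.31.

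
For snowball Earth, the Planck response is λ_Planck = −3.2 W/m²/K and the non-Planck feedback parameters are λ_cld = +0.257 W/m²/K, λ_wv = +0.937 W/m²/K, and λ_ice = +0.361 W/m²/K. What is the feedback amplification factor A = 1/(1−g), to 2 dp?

Convert to gains: g_cld = 0.257/3.2 = 0.08031; g_wv = 0.937/3.2 = 0.2928; g_ice = 0.361/3.2 = 0.1128.
Total gain g = 0.48591.
A = 1/(1 − 0.48591) = 1.95.

1.95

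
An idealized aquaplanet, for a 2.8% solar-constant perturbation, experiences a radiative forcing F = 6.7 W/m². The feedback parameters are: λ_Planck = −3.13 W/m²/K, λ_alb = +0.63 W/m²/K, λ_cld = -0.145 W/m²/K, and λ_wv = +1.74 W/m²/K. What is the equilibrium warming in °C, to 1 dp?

Net feedback parameter λ = (−3.13) + (+0.63) + (-0.145) + (+1.74) = -0.905 W/m²/K.
ΔT = −F/λ = −6.7/(-0.905) = 7.4 °C.

7.4 °C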